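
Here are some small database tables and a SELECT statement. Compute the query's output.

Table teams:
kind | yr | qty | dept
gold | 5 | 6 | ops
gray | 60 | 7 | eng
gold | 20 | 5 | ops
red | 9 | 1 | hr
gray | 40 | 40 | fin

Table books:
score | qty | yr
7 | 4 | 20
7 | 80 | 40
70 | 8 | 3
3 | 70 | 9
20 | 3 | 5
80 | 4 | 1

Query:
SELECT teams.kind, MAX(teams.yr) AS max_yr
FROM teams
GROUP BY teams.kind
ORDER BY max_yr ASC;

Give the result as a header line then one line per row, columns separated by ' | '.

== RESULT ==
teams.kind | max_yr
red | 9
gold | 20
gray | 60

Derivation:
After GROUP BY (3 rows):
teams.kind | max_yr
gold | 20
gray | 60
red | 9
After ORDER BY (3 rows):
teams.kind | max_yr
red | 9
gold | 20
gray | 60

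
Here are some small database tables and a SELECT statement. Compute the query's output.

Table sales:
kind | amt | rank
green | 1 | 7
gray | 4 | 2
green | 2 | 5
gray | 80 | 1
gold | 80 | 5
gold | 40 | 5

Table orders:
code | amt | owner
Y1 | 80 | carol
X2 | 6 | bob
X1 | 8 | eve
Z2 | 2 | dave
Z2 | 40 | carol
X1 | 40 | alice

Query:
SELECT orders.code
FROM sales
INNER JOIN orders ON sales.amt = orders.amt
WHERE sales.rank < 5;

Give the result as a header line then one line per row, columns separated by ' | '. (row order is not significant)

After JOIN orders (5 rows):
sales.kind | sales.amt | sales.rank | orders.code | orders.amt | orders.owner
green | 2 | 5 | Z2 | 2 | dave
gray | 80 | 1 | Y1 | 80 | carol
gold | 80 | 5 | Y1 | 80 | carol
gold | 40 | 5 | Z2 | 40 | carol
gold | 40 | 5 | X1 | 40 | alice
After WHERE (1 rows):
sales.kind | sales.amt | sales.rank | orders.code | orders.amt | orders.owner
gray | 80 | 1 | Y1 | 80 | carol
After SELECT (1 rows):
orders.code
Y1

== RESULT ==
orders.code
Y1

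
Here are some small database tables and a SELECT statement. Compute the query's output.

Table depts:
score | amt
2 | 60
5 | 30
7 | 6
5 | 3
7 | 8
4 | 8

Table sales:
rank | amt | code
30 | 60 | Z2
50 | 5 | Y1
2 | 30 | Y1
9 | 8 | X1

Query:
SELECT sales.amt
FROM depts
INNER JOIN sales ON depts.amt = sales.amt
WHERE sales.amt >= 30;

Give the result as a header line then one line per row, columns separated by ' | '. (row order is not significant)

After JOIN sales (4 rows):
depts.score | depts.amt | sales.rank | sales.amt | sales.code
2 | 60 | 30 | 60 | Z2
5 | 30 | 2 | 30 | Y1
7 | 8 | 9 | 8 | X1
4 | 8 | 9 | 8 | X1
After WHERE (2 rows):
depts.score | depts.amt | sales.rank | sales.amt | sales.code
2 | 60 | 30 | 60 | Z2
5 | 30 | 2 | 30 | Y1
After SELECT (2 rows):
sales.amt
60
30

== RESULT ==
sales.amt
60
30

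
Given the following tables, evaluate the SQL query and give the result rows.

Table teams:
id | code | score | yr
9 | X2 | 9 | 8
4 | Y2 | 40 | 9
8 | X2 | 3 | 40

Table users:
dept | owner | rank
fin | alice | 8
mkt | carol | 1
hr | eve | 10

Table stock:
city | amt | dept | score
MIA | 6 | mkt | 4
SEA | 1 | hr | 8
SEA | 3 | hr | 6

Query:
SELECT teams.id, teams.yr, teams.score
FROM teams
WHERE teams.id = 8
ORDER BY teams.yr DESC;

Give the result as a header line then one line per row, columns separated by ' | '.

== RESULT ==
teams.id | teams.yr | teams.score
8 | 40 | 3

Derivation:
After WHERE (1 rows):
teams.id | teams.code | teams.score | teams.yr
8 | X2 | 3 | 40
After SELECT (1 rows):
teams.id | teams.yr | teams.score
8 | 40 | 3
After ORDER BY (1 rows):
teams.id | teams.yr | teams.score
8 | 40 | 3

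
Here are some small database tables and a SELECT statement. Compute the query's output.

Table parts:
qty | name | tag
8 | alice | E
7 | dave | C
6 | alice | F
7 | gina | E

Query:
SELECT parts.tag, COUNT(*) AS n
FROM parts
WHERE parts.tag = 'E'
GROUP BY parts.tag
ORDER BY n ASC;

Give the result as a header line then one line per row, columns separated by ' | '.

After WHERE (2 rows):
parts.qty | parts.name | parts.tag
8 | alice | E
7 | gina | E
After GROUP BY (1 rows):
parts.tag | n
E | 2
After ORDER BY (1 rows):
parts.tag | n
E | 2

== RESULT ==
parts.tag | n
E | 2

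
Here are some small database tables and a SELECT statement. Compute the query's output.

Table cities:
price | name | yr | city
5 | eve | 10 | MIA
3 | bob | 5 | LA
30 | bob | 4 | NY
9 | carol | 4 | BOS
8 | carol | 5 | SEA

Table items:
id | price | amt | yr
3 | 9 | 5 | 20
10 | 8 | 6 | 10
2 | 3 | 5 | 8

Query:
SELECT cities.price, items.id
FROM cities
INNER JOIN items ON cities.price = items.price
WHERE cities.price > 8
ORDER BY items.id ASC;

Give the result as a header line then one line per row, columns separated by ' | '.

== RESULT ==
cities.price | items.id
9 | 3

Derivation:
After JOIN items (3 rows):
cities.price | cities.name | cities.yr | cities.city | items.id | items.price | items.amt | items.yr
3 | bob | 5 | LA | 2 | 3 | 5 | 8
9 | carol | 4 | BOS | 3 | 9 | 5 | 20
8 | carol | 5 | SEA | 10 | 8 | 6 | 10
After WHERE (1 rows):
cities.price | cities.name | cities.yr | cities.city | items.id | items.price | items.amt | items.yr
9 | carol | 4 | BOS | 3 | 9 | 5 | 20
After SELECT (1 rows):
cities.price | items.id
9 | 3
After ORDER BY (1 rows):
cities.price | items.id
9 | 3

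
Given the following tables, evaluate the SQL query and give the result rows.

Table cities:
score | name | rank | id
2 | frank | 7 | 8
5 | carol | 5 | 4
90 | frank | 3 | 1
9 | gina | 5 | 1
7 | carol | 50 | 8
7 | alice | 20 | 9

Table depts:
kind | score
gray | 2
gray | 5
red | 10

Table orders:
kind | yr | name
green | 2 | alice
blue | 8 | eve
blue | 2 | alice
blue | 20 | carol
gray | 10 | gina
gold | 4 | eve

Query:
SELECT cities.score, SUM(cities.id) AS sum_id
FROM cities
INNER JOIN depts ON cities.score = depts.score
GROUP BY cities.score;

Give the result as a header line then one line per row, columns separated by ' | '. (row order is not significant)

After JOIN depts (2 rows):
cities.score | cities.name | cities.rank | cities.id | depts.kind | depts.score
2 | frank | 7 | 8 | gray | 2
5 | carol | 5 | 4 | gray | 5
After GROUP BY (2 rows):
cities.score | sum_id
2 | 8
5 | 4

== RESULT ==
cities.score | sum_id
2 | 8
5 | 4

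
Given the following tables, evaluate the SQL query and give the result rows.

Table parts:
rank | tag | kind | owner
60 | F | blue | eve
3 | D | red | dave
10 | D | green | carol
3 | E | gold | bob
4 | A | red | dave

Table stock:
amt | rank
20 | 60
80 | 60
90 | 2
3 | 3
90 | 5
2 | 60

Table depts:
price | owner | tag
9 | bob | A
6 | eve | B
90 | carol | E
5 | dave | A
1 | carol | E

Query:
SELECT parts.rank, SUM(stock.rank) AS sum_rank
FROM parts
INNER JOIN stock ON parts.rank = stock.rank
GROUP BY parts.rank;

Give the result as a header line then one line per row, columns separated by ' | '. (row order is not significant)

After JOIN stock (5 rows):
parts.rank | parts.tag | parts.kind | parts.owner | stock.amt | stock.rank
60 | F | blue | eve | 20 | 60
60 | F | blue | eve | 80 | 60
60 | F | blue | eve | 2 | 60
3 | D | red | dave | 3 | 3
3 | E | gold | bob | 3 | 3
After GROUP BY (2 rows):
parts.rank | sum_rank
60 | 180
3 | 6

== RESULT ==
parts.rank | sum_rank
60 | 180
3 | 6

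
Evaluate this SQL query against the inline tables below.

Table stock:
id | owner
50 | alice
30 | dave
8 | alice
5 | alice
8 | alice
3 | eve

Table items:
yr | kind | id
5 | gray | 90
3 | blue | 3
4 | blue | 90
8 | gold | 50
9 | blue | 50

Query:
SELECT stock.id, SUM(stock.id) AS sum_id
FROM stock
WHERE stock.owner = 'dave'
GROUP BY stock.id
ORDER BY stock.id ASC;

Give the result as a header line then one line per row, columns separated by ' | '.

== RESULT ==
stock.id | sum_id
30 | 30

Derivation:
After WHERE (1 rows):
stock.id | stock.owner
30 | dave
After GROUP BY (1 rows):
stock.id | sum_id
30 | 30
After ORDER BY (1 rows):
stock.id | sum_id
30 | 30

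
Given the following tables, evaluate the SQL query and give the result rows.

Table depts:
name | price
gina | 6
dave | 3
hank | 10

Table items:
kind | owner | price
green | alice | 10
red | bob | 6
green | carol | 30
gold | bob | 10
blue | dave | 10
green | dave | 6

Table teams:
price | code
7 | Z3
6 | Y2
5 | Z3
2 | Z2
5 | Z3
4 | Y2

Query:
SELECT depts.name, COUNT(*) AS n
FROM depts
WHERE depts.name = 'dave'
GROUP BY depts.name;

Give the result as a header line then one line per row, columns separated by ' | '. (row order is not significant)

== RESULT ==
depts.name | n
dave | 1

Derivation:
After WHERE (1 rows):
depts.name | depts.price
dave | 3
After GROUP BY (1 rows):
depts.name | n
dave | 1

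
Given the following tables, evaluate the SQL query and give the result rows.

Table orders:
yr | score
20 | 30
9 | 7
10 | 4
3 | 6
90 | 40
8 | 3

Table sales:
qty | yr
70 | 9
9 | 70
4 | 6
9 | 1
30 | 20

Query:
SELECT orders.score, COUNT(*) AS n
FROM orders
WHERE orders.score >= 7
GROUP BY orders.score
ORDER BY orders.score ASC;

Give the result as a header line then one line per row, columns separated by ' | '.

== RESULT ==
orders.score | n
7 | 1
30 | 1
40 | 1

Derivation:
After WHERE (3 rows):
orders.yr | orders.score
20 | 30
9 | 7
90 | 40
After GROUP BY (3 rows):
orders.score | n
30 | 1
7 | 1
40 | 1
After ORDER BY (3 rows):
orders.score | n
7 | 1
30 | 1
40 | 1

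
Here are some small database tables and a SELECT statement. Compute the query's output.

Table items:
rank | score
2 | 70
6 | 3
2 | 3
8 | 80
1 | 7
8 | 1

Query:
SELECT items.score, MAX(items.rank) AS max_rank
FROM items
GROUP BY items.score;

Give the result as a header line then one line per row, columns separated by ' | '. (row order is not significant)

== RESULT ==
items.score | max_rank
70 | 2
3 | 6
80 | 8
7 | 1
1 | 8

Derivation:
After GROUP BY (5 rows):
items.score | max_rank
70 | 2
3 | 6
80 | 8
7 | 1
1 | 8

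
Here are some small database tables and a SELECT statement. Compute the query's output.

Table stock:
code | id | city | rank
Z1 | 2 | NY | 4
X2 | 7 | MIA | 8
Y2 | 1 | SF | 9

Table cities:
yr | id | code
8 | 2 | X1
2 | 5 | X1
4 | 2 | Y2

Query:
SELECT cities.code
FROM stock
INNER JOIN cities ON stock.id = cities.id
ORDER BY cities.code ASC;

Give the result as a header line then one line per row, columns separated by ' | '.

After JOIN cities (2 rows):
stock.code | stock.id | stock.city | stock.rank | cities.yr | cities.id | cities.code
Z1 | 2 | NY | 4 | 8 | 2 | X1
Z1 | 2 | NY | 4 | 4 | 2 | Y2
After SELECT (2 rows):
cities.code
X1
Y2
After ORDER BY (2 rows):
cities.code
X1
Y2

== RESULT ==
cities.code
X1
Y2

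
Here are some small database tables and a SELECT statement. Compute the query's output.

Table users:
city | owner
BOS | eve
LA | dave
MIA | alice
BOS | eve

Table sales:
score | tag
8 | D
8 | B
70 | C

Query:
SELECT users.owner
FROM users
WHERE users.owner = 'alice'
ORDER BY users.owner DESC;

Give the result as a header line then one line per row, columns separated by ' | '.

== RESULT ==
users.owner
alice

Derivation:
After WHERE (1 rows):
users.city | users.owner
MIA | alice
After SELECT (1 rows):
users.owner
alice
After ORDER BY (1 rows):
users.owner
alice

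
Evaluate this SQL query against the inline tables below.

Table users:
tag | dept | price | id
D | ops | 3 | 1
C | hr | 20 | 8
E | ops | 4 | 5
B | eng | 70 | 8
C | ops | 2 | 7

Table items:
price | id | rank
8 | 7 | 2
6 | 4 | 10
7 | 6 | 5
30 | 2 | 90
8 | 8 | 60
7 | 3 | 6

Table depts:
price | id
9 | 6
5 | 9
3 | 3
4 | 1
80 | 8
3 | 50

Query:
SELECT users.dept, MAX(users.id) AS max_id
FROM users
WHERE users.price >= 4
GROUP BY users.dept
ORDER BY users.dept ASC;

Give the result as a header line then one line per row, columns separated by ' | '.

== RESULT ==
users.dept | max_id
eng | 8
hr | 8
ops | 5

Derivation:
After WHERE (3 rows):
users.tag | users.dept | users.price | users.id
C | hr | 20 | 8
E | ops | 4 | 5
B | eng | 70 | 8
After GROUP BY (3 rows):
users.dept | max_id
hr | 8
ops | 5
eng | 8
After ORDER BY (3 rows):
users.dept | max_id
eng | 8
hr | 8
ops | 5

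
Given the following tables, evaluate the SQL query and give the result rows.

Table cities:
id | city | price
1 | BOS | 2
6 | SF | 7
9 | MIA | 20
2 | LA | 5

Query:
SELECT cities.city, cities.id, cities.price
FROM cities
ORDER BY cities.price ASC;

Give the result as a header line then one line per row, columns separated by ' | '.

== RESULT ==
cities.city | cities.id | cities.price
BOS | 1 | 2
LA | 2 | 5
SF | 6 | 7
MIA | 9 | 20

Derivation:
After SELECT (4 rows):
cities.city | cities.id | cities.price
BOS | 1 | 2
SF | 6 | 7
MIA | 9 | 20
LA | 2 | 5
After ORDER BY (4 rows):
cities.city | cities.id | cities.price
BOS | 1 | 2
LA | 2 | 5
SF | 6 | 7
MIA | 9 | 20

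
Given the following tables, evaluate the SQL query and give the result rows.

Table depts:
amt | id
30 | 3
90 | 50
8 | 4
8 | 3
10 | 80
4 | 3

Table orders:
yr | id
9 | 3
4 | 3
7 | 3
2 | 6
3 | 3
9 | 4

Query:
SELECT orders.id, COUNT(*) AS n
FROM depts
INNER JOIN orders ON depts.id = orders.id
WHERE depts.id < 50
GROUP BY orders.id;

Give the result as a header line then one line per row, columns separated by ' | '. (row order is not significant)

== RESULT ==
orders.id | n
3 | 12
4 | 1

Derivation:
After JOIN orders (13 rows):
depts.amt | depts.id | orders.yr | orders.id
30 | 3 | 9 | 3
30 | 3 | 4 | 3
30 | 3 | 7 | 3
30 | 3 | 3 | 3
8 | 4 | 9 | 4
8 | 3 | 9 | 3
8 | 3 | 4 | 3
8 | 3 | 7 | 3
8 | 3 | 3 | 3
4 | 3 | 9 | 3
4 | 3 | 4 | 3
4 | 3 | 7 | 3
4 | 3 | 3 | 3
After WHERE (13 rows):
depts.amt | depts.id | orders.yr | orders.id
30 | 3 | 9 | 3
30 | 3 | 4 | 3
30 | 3 | 7 | 3
30 | 3 | 3 | 3
8 | 4 | 9 | 4
8 | 3 | 9 | 3
8 | 3 | 4 | 3
8 | 3 | 7 | 3
8 | 3 | 3 | 3
4 | 3 | 9 | 3
4 | 3 | 4 | 3
4 | 3 | 7 | 3
4 | 3 | 3 | 3
After GROUP BY (2 rows):
orders.id | n
3 | 12
4 | 1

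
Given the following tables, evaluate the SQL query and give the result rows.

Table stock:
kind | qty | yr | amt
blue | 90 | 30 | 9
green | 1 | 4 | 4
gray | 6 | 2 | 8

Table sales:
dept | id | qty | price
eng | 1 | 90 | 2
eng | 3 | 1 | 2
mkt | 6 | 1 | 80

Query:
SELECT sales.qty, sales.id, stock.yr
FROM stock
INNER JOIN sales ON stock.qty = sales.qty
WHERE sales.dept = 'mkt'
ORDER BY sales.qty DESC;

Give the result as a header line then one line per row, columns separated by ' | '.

== RESULT ==
sales.qty | sales.id | stock.yr
1 | 6 | 4

Derivation:
After JOIN sales (3 rows):
stock.kind | stock.qty | stock.yr | stock.amt | sales.dept | sales.id | sales.qty | sales.price
blue | 90 | 30 | 9 | eng | 1 | 90 | 2
green | 1 | 4 | 4 | eng | 3 | 1 | 2
green | 1 | 4 | 4 | mkt | 6 | 1 | 80
After WHERE (1 rows):
stock.kind | stock.qty | stock.yr | stock.amt | sales.dept | sales.id | sales.qty | sales.price
green | 1 | 4 | 4 | mkt | 6 | 1 | 80
After SELECT (1 rows):
sales.qty | sales.id | stock.yr
1 | 6 | 4
After ORDER BY (1 rows):
sales.qty | sales.id | stock.yr
1 | 6 | 4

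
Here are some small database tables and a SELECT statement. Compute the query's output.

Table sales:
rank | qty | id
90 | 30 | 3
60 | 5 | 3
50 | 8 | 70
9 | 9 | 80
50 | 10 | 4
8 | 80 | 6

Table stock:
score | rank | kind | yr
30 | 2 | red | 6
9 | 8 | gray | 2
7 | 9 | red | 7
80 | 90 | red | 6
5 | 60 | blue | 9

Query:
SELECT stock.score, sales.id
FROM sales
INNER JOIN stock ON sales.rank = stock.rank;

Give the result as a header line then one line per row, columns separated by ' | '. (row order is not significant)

After JOIN stock (4 rows):
sales.rank | sales.qty | sales.id | stock.score | stock.rank | stock.kind | stock.yr
90 | 30 | 3 | 80 | 90 | red | 6
60 | 5 | 3 | 5 | 60 | blue | 9
9 | 9 | 80 | 7 | 9 | red | 7
8 | 80 | 6 | 9 | 8 | gray | 2
After SELECT (4 rows):
stock.score | sales.id
80 | 3
5 | 3
7 | 80
9 | 6

== RESULT ==
stock.score | sales.id
80 | 3
5 | 3
7 | 80
9 | 6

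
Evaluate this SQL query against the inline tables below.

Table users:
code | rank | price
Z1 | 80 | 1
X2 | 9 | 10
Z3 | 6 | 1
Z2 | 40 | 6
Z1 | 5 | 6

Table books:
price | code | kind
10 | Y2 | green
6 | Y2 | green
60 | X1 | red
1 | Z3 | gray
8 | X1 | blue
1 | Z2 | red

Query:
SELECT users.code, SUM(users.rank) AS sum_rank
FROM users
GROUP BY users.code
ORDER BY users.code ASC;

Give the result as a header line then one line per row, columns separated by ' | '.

After GROUP BY (4 rows):
users.code | sum_rank
Z1 | 85
X2 | 9
Z3 | 6
Z2 | 40
After ORDER BY (4 rows):
users.code | sum_rank
X2 | 9
Z1 | 85
Z2 | 40
Z3 | 6

== RESULT ==
users.code | sum_rank
X2 | 9
Z1 | 85
Z2 | 40
Z3 | 6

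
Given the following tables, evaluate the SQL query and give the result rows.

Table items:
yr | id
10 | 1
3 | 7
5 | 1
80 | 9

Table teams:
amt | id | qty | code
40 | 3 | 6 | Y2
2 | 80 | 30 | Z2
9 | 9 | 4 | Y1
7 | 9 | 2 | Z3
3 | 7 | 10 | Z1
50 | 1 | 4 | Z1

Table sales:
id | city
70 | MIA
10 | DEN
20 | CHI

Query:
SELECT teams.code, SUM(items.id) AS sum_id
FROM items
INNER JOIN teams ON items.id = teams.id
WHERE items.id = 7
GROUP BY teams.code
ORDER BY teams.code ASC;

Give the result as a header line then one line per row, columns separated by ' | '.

== RESULT ==
teams.code | sum_id
Z1 | 7

Derivation:
After JOIN teams (5 rows):
items.yr | items.id | teams.amt | teams.id | teams.qty | teams.code
10 | 1 | 50 | 1 | 4 | Z1
3 | 7 | 3 | 7 | 10 | Z1
5 | 1 | 50 | 1 | 4 | Z1
80 | 9 | 9 | 9 | 4 | Y1
80 | 9 | 7 | 9 | 2 | Z3
After WHERE (1 rows):
items.yr | items.id | teams.amt | teams.id | teams.qty | teams.code
3 | 7 | 3 | 7 | 10 | Z1
After GROUP BY (1 rows):
teams.code | sum_id
Z1 | 7
After ORDER BY (1 rows):
teams.code | sum_id
Z1 | 7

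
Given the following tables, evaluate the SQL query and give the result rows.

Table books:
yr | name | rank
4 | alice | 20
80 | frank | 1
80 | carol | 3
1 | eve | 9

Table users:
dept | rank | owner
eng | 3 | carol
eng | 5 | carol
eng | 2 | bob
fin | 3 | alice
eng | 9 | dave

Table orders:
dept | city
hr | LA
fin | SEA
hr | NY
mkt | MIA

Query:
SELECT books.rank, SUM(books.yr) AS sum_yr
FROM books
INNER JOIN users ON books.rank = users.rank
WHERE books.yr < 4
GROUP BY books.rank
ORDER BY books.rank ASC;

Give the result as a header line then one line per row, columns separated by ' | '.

== RESULT ==
books.rank | sum_yr
9 | 1

Derivation:
After JOIN users (3 rows):
books.yr | books.name | books.rank | users.dept | users.rank | users.owner
80 | carol | 3 | eng | 3 | carol
80 | carol | 3 | fin | 3 | alice
1 | eve | 9 | eng | 9 | dave
After WHERE (1 rows):
books.yr | books.name | books.rank | users.dept | users.rank | users.owner
1 | eve | 9 | eng | 9 | dave
After GROUP BY (1 rows):
books.rank | sum_yr
9 | 1
After ORDER BY (1 rows):
books.rank | sum_yr
9 | 1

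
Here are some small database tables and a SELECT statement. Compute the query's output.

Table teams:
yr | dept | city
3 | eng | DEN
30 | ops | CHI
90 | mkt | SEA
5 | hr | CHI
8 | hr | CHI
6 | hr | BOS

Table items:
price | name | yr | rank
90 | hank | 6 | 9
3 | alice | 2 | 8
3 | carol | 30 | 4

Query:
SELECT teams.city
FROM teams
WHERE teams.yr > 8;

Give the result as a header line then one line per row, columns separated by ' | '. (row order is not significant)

== RESULT ==
teams.city
CHI
SEA

Derivation:
After WHERE (2 rows):
teams.yr | teams.dept | teams.city
30 | ops | CHI
90 | mkt | SEA
After SELECT (2 rows):
teams.city
CHI
SEA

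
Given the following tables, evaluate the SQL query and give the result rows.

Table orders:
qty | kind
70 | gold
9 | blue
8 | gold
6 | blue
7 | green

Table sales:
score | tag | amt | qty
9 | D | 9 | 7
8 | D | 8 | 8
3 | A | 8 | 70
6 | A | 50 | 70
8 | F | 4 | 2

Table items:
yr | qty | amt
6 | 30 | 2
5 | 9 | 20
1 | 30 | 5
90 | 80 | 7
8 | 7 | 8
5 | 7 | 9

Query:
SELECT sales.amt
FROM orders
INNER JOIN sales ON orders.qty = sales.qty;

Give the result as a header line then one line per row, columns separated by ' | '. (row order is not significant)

== RESULT ==
sales.amt
8
50
8
9

Derivation:
After JOIN sales (4 rows):
orders.qty | orders.kind | sales.score | sales.tag | sales.amt | sales.qty
70 | gold | 3 | A | 8 | 70
70 | gold | 6 | A | 50 | 70
8 | gold | 8 | D | 8 | 8
7 | green | 9 | D | 9 | 7
After SELECT (4 rows):
sales.amt
8
50
8
9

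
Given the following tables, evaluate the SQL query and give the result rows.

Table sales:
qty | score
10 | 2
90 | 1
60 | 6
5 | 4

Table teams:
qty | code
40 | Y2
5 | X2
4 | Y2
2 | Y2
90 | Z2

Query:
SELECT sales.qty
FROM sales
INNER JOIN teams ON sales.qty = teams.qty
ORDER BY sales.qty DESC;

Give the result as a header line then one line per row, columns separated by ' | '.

After JOIN teams (2 rows):
sales.qty | sales.score | teams.qty | teams.code
90 | 1 | 90 | Z2
5 | 4 | 5 | X2
After SELECT (2 rows):
sales.qty
90
5
After ORDER BY (2 rows):
sales.qty
90
5

== RESULT ==
sales.qty
90
5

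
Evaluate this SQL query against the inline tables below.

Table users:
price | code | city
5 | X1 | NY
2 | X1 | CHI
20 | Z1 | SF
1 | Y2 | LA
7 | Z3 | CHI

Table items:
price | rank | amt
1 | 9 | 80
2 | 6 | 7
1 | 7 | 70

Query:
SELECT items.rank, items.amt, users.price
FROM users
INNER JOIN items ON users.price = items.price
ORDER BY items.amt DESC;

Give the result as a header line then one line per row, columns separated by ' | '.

After JOIN items (3 rows):
users.price | users.code | users.city | items.price | items.rank | items.amt
2 | X1 | CHI | 2 | 6 | 7
1 | Y2 | LA | 1 | 9 | 80
1 | Y2 | LA | 1 | 7 | 70
After SELECT (3 rows):
items.rank | items.amt | users.price
6 | 7 | 2
9 | 80 | 1
7 | 70 | 1
After ORDER BY (3 rows):
items.rank | items.amt | users.price
9 | 80 | 1
7 | 70 | 1
6 | 7 | 2

== RESULT ==
items.rank | items.amt | users.price
9 | 80 | 1
7 | 70 | 1
6 | 7 | 2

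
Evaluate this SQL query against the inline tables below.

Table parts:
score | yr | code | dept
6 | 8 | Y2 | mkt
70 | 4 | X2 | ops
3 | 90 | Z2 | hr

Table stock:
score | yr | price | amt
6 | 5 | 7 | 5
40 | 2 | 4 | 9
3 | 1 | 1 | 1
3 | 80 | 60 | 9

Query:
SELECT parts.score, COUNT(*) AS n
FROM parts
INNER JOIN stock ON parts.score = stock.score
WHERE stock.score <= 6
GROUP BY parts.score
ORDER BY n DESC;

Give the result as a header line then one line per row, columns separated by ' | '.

After JOIN stock (3 rows):
parts.score | parts.yr | parts.code | parts.dept | stock.score | stock.yr | stock.price | stock.amt
6 | 8 | Y2 | mkt | 6 | 5 | 7 | 5
3 | 90 | Z2 | hr | 3 | 1 | 1 | 1
3 | 90 | Z2 | hr | 3 | 80 | 60 | 9
After WHERE (3 rows):
parts.score | parts.yr | parts.code | parts.dept | stock.score | stock.yr | stock.price | stock.amt
6 | 8 | Y2 | mkt | 6 | 5 | 7 | 5
3 | 90 | Z2 | hr | 3 | 1 | 1 | 1
3 | 90 | Z2 | hr | 3 | 80 | 60 | 9
After GROUP BY (2 rows):
parts.score | n
6 | 1
3 | 2
After ORDER BY (2 rows):
parts.score | n
3 | 2
6 | 1

== RESULT ==
parts.score | n
3 | 2
6 | 1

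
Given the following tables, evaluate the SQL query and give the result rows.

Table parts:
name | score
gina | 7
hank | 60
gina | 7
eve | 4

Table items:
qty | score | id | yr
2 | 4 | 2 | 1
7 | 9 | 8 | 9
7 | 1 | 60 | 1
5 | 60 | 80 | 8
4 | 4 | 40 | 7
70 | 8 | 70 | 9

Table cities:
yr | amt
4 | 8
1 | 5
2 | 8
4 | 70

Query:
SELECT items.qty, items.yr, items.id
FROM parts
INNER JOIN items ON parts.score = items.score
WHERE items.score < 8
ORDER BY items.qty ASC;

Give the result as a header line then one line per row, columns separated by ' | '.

After JOIN items (3 rows):
parts.name | parts.score | items.qty | items.score | items.id | items.yr
hank | 60 | 5 | 60 | 80 | 8
eve | 4 | 2 | 4 | 2 | 1
eve | 4 | 4 | 4 | 40 | 7
After WHERE (2 rows):
parts.name | parts.score | items.qty | items.score | items.id | items.yr
eve | 4 | 2 | 4 | 2 | 1
eve | 4 | 4 | 4 | 40 | 7
After SELECT (2 rows):
items.qty | items.yr | items.id
2 | 1 | 2
4 | 7 | 40
After ORDER BY (2 rows):
items.qty | items.yr | items.id
2 | 1 | 2
4 | 7 | 40

== RESULT ==
items.qty | items.yr | items.id
2 | 1 | 2
4 | 7 | 40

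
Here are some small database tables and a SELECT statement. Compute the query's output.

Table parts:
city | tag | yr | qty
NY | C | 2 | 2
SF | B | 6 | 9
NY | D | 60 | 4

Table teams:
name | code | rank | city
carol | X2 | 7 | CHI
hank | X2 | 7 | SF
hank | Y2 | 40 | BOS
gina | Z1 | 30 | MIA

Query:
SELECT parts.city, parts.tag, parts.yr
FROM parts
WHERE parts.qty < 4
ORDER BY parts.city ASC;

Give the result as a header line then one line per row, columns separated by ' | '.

== RESULT ==
parts.city | parts.tag | parts.yr
NY | C | 2

Derivation:
After WHERE (1 rows):
parts.city | parts.tag | parts.yr | parts.qty
NY | C | 2 | 2
After SELECT (1 rows):
parts.city | parts.tag | parts.yr
NY | C | 2
After ORDER BY (1 rows):
parts.city | parts.tag | parts.yr
NY | C | 2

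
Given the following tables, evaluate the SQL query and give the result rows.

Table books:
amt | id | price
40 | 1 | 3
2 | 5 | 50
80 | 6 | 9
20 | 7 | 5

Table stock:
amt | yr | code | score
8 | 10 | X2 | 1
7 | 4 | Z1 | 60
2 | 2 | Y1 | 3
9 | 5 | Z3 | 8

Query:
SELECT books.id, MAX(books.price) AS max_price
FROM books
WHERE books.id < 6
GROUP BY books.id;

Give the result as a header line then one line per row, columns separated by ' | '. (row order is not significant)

== RESULT ==
books.id | max_price
1 | 3
5 | 50

Derivation:
After WHERE (2 rows):
books.amt | books.id | books.price
40 | 1 | 3
2 | 5 | 50
After GROUP BY (2 rows):
books.id | max_price
1 | 3
5 | 50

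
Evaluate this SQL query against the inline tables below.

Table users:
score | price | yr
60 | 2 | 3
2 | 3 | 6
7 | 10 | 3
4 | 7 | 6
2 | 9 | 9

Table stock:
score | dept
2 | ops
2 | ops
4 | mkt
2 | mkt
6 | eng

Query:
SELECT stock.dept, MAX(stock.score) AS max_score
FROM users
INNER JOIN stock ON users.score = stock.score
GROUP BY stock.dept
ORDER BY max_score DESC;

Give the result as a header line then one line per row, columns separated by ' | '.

== RESULT ==
stock.dept | max_score
mkt | 4
ops | 2

Derivation:
After JOIN stock (7 rows):
users.score | users.price | users.yr | stock.score | stock.dept
2 | 3 | 6 | 2 | ops
2 | 3 | 6 | 2 | ops
2 | 3 | 6 | 2 | mkt
4 | 7 | 6 | 4 | mkt
2 | 9 | 9 | 2 | ops
2 | 9 | 9 | 2 | ops
2 | 9 | 9 | 2 | mkt
After GROUP BY (2 rows):
stock.dept | max_score
ops | 2
mkt | 4
After ORDER BY (2 rows):
stock.dept | max_score
mkt | 4
ops | 2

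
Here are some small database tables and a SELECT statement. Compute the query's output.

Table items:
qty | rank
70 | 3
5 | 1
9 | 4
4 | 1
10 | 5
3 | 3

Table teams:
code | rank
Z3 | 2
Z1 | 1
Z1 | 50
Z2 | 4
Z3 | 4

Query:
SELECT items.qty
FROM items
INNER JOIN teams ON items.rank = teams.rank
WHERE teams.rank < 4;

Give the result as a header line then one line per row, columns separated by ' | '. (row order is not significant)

== RESULT ==
items.qty
5
4

Derivation:
After JOIN teams (4 rows):
items.qty | items.rank | teams.code | teams.rank
5 | 1 | Z1 | 1
9 | 4 | Z2 | 4
9 | 4 | Z3 | 4
4 | 1 | Z1 | 1
After WHERE (2 rows):
items.qty | items.rank | teams.code | teams.rank
5 | 1 | Z1 | 1
4 | 1 | Z1 | 1
After SELECT (2 rows):
items.qty
5
4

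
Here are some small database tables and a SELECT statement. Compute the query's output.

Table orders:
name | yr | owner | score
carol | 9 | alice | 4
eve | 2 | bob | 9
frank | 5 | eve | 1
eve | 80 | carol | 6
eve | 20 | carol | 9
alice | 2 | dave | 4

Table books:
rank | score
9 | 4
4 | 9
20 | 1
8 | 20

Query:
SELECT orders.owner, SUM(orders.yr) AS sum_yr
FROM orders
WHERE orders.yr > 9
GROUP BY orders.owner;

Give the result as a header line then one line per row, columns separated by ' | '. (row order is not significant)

After WHERE (2 rows):
orders.name | orders.yr | orders.owner | orders.score
eve | 80 | carol | 6
eve | 20 | carol | 9
After GROUP BY (1 rows):
orders.owner | sum_yr
carol | 100

== RESULT ==
orders.owner | sum_yr
carol | 100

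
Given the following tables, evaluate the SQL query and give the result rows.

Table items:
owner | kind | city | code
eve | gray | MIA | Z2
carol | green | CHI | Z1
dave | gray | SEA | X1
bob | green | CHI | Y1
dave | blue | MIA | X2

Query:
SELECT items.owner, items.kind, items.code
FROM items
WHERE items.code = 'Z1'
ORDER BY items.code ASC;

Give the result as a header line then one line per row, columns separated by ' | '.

== RESULT ==
items.owner | items.kind | items.code
carol | green | Z1

Derivation:
After WHERE (1 rows):
items.owner | items.kind | items.city | items.code
carol | green | CHI | Z1
After SELECT (1 rows):
items.owner | items.kind | items.code
carol | green | Z1
After ORDER BY (1 rows):
items.owner | items.kind | items.code
carol | green | Z1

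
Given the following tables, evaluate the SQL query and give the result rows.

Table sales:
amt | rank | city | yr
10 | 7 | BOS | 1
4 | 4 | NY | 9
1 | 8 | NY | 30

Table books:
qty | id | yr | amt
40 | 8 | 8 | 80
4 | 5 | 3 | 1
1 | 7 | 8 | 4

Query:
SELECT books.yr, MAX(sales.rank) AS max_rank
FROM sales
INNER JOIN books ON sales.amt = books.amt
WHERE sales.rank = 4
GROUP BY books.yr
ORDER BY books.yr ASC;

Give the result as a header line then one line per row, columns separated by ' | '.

== RESULT ==
books.yr | max_rank
8 | 4

Derivation:
After JOIN books (2 rows):
sales.amt | sales.rank | sales.city | sales.yr | books.qty | books.id | books.yr | books.amt
4 | 4 | NY | 9 | 1 | 7 | 8 | 4
1 | 8 | NY | 30 | 4 | 5 | 3 | 1
After WHERE (1 rows):
sales.amt | sales.rank | sales.city | sales.yr | books.qty | books.id | books.yr | books.amt
4 | 4 | NY | 9 | 1 | 7 | 8 | 4
After GROUP BY (1 rows):
books.yr | max_rank
8 | 4
After ORDER BY (1 rows):
books.yr | max_rank
8 | 4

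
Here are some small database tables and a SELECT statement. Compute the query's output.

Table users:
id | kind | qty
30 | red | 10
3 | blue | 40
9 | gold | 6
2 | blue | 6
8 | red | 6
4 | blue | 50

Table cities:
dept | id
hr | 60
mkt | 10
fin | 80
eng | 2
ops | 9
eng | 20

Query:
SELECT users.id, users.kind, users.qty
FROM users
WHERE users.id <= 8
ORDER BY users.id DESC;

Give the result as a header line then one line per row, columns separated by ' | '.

== RESULT ==
users.id | users.kind | users.qty
8 | red | 6
4 | blue | 50
3 | blue | 40
2 | blue | 6

Derivation:
After WHERE (4 rows):
users.id | users.kind | users.qty
3 | blue | 40
2 | blue | 6
8 | red | 6
4 | blue | 50
After SELECT (4 rows):
users.id | users.kind | users.qty
3 | blue | 40
2 | blue | 6
8 | red | 6
4 | blue | 50
After ORDER BY (4 rows):
users.id | users.kind | users.qty
8 | red | 6
4 | blue | 50
3 | blue | 40
2 | blue | 6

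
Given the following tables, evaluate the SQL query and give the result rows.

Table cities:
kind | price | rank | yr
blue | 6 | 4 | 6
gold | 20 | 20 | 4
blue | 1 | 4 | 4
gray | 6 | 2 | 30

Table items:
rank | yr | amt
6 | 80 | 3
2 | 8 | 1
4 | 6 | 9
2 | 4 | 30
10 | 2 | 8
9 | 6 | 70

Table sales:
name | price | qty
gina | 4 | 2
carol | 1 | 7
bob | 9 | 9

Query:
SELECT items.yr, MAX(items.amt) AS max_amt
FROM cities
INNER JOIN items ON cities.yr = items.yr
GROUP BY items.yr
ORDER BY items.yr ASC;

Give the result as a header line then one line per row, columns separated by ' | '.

== RESULT ==
items.yr | max_amt
4 | 30
6 | 70

Derivation:
After JOIN items (4 rows):
cities.kind | cities.price | cities.rank | cities.yr | items.rank | items.yr | items.amt
blue | 6 | 4 | 6 | 4 | 6 | 9
blue | 6 | 4 | 6 | 9 | 6 | 70
gold | 20 | 20 | 4 | 2 | 4 | 30
blue | 1 | 4 | 4 | 2 | 4 | 30
After GROUP BY (2 rows):
items.yr | max_amt
6 | 70
4 | 30
After ORDER BY (2 rows):
items.yr | max_amt
4 | 30
6 | 70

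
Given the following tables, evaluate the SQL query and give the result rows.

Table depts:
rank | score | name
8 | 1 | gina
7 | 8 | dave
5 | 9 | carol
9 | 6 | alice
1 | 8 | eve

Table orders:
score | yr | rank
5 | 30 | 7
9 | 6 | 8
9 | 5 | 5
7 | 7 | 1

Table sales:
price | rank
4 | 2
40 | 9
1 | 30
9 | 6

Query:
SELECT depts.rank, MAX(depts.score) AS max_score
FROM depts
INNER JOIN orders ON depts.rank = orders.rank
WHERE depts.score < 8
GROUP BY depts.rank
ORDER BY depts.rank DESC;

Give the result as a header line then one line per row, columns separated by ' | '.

After JOIN orders (4 rows):
depts.rank | depts.score | depts.name | orders.score | orders.yr | orders.rank
8 | 1 | gina | 9 | 6 | 8
7 | 8 | dave | 5 | 30 | 7
5 | 9 | carol | 9 | 5 | 5
1 | 8 | eve | 7 | 7 | 1
After WHERE (1 rows):
depts.rank | depts.score | depts.name | orders.score | orders.yr | orders.rank
8 | 1 | gina | 9 | 6 | 8
After GROUP BY (1 rows):
depts.rank | max_score
8 | 1
After ORDER BY (1 rows):
depts.rank | max_score
8 | 1

== RESULT ==
depts.rank | max_score
8 | 1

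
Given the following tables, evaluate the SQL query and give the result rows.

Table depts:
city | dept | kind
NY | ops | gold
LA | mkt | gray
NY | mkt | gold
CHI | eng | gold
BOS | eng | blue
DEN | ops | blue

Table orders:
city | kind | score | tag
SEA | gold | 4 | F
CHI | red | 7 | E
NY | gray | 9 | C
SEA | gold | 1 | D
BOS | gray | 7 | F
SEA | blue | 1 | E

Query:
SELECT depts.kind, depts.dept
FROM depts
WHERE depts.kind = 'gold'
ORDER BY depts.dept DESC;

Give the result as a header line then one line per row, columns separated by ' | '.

== RESULT ==
depts.kind | depts.dept
gold | ops
gold | mkt
gold | eng

Derivation:
After WHERE (3 rows):
depts.city | depts.dept | depts.kind
NY | ops | gold
NY | mkt | gold
CHI | eng | gold
After SELECT (3 rows):
depts.kind | depts.dept
gold | ops
gold | mkt
gold | eng
After ORDER BY (3 rows):
depts.kind | depts.dept
gold | ops
gold | mkt
gold | eng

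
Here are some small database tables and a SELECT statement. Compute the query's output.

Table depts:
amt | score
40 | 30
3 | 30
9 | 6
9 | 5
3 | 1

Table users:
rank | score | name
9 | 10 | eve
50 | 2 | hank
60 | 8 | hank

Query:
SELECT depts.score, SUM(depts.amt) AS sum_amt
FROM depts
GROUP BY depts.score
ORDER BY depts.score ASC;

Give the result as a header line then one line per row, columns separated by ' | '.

== RESULT ==
depts.score | sum_amt
1 | 3
5 | 9
6 | 9
30 | 43

Derivation:
After GROUP BY (4 rows):
depts.score | sum_amt
30 | 43
6 | 9
5 | 9
1 | 3
After ORDER BY (4 rows):
depts.score | sum_amt
1 | 3
5 | 9
6 | 9
30 | 43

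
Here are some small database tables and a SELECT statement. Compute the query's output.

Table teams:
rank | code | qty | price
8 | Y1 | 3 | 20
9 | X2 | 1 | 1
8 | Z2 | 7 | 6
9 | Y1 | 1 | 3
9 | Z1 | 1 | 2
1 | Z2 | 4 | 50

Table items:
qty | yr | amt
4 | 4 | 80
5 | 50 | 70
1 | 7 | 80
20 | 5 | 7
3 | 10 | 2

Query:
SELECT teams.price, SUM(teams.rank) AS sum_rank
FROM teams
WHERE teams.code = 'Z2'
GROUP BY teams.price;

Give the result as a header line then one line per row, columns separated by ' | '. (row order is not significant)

== RESULT ==
teams.price | sum_rank
6 | 8
50 | 1

Derivation:
After WHERE (2 rows):
teams.rank | teams.code | teams.qty | teams.price
8 | Z2 | 7 | 6
1 | Z2 | 4 | 50
After GROUP BY (2 rows):
teams.price | sum_rank
6 | 8
50 | 1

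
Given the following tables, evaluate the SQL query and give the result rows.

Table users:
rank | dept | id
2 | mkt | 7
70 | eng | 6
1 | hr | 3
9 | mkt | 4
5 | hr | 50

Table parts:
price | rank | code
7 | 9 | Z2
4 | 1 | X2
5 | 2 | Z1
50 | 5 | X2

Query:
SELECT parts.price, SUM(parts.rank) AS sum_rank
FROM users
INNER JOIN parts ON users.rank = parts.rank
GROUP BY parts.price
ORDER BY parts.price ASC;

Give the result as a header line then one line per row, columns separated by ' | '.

== RESULT ==
parts.price | sum_rank
4 | 1
5 | 2
7 | 9
50 | 5

Derivation:
After JOIN parts (4 rows):
users.rank | users.dept | users.id | parts.price | parts.rank | parts.code
2 | mkt | 7 | 5 | 2 | Z1
1 | hr | 3 | 4 | 1 | X2
9 | mkt | 4 | 7 | 9 | Z2
5 | hr | 50 | 50 | 5 | X2
After GROUP BY (4 rows):
parts.price | sum_rank
5 | 2
4 | 1
7 | 9
50 | 5
After ORDER BY (4 rows):
parts.price | sum_rank
4 | 1
5 | 2
7 | 9
50 | 5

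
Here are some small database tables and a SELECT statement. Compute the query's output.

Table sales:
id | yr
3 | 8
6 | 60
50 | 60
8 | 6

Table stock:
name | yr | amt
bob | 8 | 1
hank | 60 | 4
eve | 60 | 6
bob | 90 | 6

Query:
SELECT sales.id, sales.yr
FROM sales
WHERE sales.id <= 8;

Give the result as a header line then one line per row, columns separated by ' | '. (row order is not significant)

== RESULT ==
sales.id | sales.yr
3 | 8
6 | 60
8 | 6

Derivation:
After WHERE (3 rows):
sales.id | sales.yr
3 | 8
6 | 60
8 | 6
After SELECT (3 rows):
sales.id | sales.yr
3 | 8
6 | 60
8 | 6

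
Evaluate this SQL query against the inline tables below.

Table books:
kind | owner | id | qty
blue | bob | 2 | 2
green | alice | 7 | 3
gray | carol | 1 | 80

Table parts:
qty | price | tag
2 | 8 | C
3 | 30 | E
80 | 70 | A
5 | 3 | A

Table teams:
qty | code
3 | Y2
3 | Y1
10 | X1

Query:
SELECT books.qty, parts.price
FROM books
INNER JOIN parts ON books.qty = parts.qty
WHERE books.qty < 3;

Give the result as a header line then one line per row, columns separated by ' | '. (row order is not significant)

== RESULT ==
books.qty | parts.price
2 | 8

Derivation:
After JOIN parts (3 rows):
books.kind | books.owner | books.id | books.qty | parts.qty | parts.price | parts.tag
blue | bob | 2 | 2 | 2 | 8 | C
green | alice | 7 | 3 | 3 | 30 | E
gray | carol | 1 | 80 | 80 | 70 | A
After WHERE (1 rows):
books.kind | books.owner | books.id | books.qty | parts.qty | parts.price | parts.tag
blue | bob | 2 | 2 | 2 | 8 | C
After SELECT (1 rows):
books.qty | parts.price
2 | 8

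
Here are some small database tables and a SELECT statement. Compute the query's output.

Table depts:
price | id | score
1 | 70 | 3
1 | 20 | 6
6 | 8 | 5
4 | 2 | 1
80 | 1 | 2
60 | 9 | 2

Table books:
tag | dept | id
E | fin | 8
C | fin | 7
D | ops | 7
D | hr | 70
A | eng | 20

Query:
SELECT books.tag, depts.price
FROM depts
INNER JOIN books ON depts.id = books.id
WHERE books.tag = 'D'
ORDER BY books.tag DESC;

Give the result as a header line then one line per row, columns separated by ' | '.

== RESULT ==
books.tag | depts.price
D | 1

Derivation:
After JOIN books (3 rows):
depts.price | depts.id | depts.score | books.tag | books.dept | books.id
1 | 70 | 3 | D | hr | 70
1 | 20 | 6 | A | eng | 20
6 | 8 | 5 | E | fin | 8
After WHERE (1 rows):
depts.price | depts.id | depts.score | books.tag | books.dept | books.id
1 | 70 | 3 | D | hr | 70
After SELECT (1 rows):
books.tag | depts.price
D | 1
After ORDER BY (1 rows):
books.tag | depts.price
D | 1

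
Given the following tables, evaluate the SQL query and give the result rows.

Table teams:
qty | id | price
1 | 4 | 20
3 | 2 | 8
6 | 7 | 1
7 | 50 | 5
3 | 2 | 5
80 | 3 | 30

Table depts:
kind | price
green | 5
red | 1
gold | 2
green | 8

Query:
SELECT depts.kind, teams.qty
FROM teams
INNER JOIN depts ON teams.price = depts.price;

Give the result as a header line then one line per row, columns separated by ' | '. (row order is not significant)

== RESULT ==
depts.kind | teams.qty
green | 3
red | 6
green | 7
green | 3

Derivation:
After JOIN depts (4 rows):
teams.qty | teams.id | teams.price | depts.kind | depts.price
3 | 2 | 8 | green | 8
6 | 7 | 1 | red | 1
7 | 50 | 5 | green | 5
3 | 2 | 5 | green | 5
After SELECT (4 rows):
depts.kind | teams.qty
green | 3
red | 6
green | 7
green | 3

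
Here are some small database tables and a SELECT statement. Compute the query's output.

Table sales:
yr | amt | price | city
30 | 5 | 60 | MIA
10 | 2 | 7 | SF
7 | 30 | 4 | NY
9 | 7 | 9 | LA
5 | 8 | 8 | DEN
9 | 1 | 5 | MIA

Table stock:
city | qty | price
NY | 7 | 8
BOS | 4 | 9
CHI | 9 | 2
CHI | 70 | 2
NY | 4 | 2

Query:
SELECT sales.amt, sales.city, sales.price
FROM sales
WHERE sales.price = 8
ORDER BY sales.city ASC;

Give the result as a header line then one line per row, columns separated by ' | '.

After WHERE (1 rows):
sales.yr | sales.amt | sales.price | sales.city
5 | 8 | 8 | DEN
After SELECT (1 rows):
sales.amt | sales.city | sales.price
8 | DEN | 8
After ORDER BY (1 rows):
sales.amt | sales.city | sales.price
8 | DEN | 8

== RESULT ==
sales.amt | sales.city | sales.price
8 | DEN | 8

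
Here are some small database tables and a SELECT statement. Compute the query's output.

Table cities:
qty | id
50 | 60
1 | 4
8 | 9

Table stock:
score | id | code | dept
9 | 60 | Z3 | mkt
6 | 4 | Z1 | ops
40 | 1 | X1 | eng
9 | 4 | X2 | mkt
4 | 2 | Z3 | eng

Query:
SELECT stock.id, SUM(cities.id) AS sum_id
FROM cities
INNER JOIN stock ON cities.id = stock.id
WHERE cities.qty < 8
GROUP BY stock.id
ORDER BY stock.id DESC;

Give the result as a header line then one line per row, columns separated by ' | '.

After JOIN stock (3 rows):
cities.qty | cities.id | stock.score | stock.id | stock.code | stock.dept
50 | 60 | 9 | 60 | Z3 | mkt
1 | 4 | 6 | 4 | Z1 | ops
1 | 4 | 9 | 4 | X2 | mkt
After WHERE (2 rows):
cities.qty | cities.id | stock.score | stock.id | stock.code | stock.dept
1 | 4 | 6 | 4 | Z1 | ops
1 | 4 | 9 | 4 | X2 | mkt
After GROUP BY (1 rows):
stock.id | sum_id
4 | 8
After ORDER BY (1 rows):
stock.id | sum_id
4 | 8

== RESULT ==
stock.id | sum_id
4 | 8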